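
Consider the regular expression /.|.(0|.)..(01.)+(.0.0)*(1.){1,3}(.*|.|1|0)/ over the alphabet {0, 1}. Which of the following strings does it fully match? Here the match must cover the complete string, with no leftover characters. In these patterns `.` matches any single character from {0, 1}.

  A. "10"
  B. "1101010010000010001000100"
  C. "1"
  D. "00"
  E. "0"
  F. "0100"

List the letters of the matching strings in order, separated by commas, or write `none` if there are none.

A. "10" → no match
B → match
C. "1" → match
D. "00" → no match
E. "0" → match
F. "0100" → no match

B, C, E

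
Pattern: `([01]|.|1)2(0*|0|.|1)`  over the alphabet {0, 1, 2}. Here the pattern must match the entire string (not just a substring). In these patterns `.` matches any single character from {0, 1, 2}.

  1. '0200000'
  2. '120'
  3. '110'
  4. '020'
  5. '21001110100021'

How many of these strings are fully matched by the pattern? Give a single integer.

3

1 → match
2 → match
3 → no match
4 → match
5 → no match
Total matched: 3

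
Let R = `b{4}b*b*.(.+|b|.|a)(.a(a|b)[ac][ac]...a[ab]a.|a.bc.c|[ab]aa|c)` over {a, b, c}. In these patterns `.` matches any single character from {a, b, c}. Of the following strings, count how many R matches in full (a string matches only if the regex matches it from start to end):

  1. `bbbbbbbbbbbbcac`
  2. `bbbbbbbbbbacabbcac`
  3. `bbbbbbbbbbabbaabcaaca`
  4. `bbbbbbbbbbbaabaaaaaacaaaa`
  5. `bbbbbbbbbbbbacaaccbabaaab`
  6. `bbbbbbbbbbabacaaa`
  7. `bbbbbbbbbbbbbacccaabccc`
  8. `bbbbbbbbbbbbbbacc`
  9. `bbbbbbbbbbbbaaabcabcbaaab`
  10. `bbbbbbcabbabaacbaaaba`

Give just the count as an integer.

1 → match
2 → match
3 → no match
4 → match
5 → match
6 → match
7 → match
8 → match
9 → match
10 → no match
Total matched: 8

8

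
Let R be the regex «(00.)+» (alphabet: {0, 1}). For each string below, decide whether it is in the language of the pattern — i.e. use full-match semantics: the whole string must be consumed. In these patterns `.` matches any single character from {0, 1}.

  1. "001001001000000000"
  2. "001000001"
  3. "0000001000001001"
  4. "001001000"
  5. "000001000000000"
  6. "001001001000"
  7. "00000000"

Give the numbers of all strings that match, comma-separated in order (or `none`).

1 → match
2. "001000001" → match
3 → no match
4. "001001000" → match
5 → match
6. "001001001000" → match
7. "00000000" → no match

1, 2, 4, 5, 6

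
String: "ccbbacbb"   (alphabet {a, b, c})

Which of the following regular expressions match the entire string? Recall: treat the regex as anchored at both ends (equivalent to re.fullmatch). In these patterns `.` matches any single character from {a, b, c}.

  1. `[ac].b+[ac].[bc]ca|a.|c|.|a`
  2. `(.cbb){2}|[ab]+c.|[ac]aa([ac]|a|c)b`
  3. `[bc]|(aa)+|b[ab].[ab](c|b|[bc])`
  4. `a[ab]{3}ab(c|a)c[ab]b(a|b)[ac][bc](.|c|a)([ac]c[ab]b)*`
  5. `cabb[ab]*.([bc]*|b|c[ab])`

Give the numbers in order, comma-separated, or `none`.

2

1 → no match
2 → match
3 → no match
4 → no match — must start with "a"
5 → no match — must start with "cabb"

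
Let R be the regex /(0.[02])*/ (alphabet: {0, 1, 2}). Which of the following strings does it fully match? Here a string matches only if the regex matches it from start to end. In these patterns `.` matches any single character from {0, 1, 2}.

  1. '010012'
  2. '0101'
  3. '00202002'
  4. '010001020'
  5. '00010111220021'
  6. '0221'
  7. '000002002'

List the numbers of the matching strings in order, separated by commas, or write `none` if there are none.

1, 7

1. '010012' → match
2. '0101' → no match
3. '00202002' → no match
4. '010001020' → no match
5 → no match
6. '0221' → no match
7. '000002002' → match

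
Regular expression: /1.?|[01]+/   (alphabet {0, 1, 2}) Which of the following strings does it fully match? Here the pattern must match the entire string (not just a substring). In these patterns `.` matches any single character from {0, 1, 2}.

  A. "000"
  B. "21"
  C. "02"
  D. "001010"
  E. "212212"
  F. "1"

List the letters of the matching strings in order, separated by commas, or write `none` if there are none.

A, D, F

A → match
B → no match
C → no match
D → match
E → no match
F → match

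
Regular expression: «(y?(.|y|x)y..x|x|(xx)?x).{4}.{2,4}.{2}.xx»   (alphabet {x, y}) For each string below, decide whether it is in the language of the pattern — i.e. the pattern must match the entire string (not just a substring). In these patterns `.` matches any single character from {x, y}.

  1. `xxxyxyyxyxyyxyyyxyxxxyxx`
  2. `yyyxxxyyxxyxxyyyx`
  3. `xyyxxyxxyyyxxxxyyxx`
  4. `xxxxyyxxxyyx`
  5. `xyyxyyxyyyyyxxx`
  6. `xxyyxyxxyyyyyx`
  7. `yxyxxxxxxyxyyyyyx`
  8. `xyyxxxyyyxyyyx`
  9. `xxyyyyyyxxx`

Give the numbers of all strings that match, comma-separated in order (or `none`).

1 → no match
2 → no match — must end with `xx`
3 → no match
4 → no match — must end with `xx`
5 → no match
6 → no match — must end with `xx`
7 → no match — must end with `xx`
8 → no match — must end with `xx`
9 → no match

none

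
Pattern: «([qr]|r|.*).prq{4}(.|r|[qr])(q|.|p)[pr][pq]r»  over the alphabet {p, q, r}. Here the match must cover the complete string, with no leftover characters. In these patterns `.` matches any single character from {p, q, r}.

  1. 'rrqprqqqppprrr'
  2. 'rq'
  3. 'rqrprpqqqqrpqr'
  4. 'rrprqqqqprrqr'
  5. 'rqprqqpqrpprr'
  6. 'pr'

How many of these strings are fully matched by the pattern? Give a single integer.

1 → no match
2. 'rq' → no match — must end with 'r'
3 → no match
4 → match
5 → no match
6. 'pr' → no match
Total matched: 1

1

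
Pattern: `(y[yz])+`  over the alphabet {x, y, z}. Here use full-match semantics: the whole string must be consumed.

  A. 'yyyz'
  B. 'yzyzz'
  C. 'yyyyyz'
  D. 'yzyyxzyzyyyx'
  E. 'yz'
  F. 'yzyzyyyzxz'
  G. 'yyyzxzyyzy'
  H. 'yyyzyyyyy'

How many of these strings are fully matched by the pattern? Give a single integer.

A → match
B → no match
C → match
D → no match
E → match
F → no match
G → no match
H → no match
Total matched: 3

3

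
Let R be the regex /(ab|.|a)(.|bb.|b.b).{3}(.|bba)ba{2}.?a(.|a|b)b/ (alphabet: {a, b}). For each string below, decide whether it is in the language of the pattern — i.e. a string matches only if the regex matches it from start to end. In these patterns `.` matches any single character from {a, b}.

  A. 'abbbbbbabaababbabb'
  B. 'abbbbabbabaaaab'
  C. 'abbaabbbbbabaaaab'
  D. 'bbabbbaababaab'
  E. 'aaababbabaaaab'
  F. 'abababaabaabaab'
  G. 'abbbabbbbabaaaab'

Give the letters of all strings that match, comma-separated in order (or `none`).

A → no match
B → match
C → no match
D → no match
E → match
F → match
G → match

B, E, F, G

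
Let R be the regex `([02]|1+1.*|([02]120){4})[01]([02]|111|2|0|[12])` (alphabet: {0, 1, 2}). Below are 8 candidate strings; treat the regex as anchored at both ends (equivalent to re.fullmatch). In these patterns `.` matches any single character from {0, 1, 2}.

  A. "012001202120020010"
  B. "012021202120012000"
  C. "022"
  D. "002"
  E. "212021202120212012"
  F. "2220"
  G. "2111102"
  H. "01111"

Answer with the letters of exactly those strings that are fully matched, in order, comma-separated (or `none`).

B, D, E, H

A → no match
B → match
C → no match
D → match
E → match
F → no match
G → no match
H → match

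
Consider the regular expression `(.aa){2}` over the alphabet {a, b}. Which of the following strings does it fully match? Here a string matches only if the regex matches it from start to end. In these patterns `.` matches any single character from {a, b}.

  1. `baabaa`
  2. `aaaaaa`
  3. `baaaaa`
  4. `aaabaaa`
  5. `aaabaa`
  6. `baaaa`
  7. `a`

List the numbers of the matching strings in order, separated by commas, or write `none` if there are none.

1, 2, 3, 5

1. `baabaa` → match
2. `aaaaaa` → match
3. `baaaaa` → match
4. `aaabaaa` → no match
5. `aaabaa` → match
6. `baaaa` → no match
7. `a` → no match — must end with `aa`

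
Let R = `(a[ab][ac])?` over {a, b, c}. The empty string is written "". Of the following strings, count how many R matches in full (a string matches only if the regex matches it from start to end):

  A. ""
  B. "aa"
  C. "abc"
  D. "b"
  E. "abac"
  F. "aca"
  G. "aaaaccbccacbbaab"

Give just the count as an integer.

2

A → match
B → no match
C → match
D → no match
E → no match
F → no match
G → no match
Total matched: 2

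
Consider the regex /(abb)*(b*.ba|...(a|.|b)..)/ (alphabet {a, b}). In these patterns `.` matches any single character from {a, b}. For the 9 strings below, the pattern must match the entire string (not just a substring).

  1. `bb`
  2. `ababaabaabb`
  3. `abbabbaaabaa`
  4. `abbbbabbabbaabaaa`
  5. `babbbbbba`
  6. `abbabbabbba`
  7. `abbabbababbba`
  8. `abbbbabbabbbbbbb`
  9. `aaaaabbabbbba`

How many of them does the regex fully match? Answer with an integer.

1

1 → no match
2 → no match
3 → match
4 → no match
5 → no match
6 → no match
7 → no match
8 → no match
9 → no match
Total matched: 1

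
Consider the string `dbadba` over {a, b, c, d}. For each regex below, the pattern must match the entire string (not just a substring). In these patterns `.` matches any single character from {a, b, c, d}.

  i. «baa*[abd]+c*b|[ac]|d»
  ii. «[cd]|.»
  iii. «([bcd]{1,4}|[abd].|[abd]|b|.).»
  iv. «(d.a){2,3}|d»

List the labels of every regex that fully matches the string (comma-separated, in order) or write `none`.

iv

i → no match
ii → no match
iii → no match
iv → match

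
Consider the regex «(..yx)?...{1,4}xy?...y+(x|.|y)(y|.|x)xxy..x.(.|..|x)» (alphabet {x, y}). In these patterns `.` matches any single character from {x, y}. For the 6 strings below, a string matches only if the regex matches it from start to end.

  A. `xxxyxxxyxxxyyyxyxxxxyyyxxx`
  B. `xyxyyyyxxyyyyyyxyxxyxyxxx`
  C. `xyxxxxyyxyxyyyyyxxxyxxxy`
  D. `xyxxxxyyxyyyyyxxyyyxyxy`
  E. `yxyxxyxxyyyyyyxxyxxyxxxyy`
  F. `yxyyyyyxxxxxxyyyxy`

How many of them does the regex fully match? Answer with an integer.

A → no match
B → no match
C → no match
D → match
E → no match
F → no match
Total matched: 1

1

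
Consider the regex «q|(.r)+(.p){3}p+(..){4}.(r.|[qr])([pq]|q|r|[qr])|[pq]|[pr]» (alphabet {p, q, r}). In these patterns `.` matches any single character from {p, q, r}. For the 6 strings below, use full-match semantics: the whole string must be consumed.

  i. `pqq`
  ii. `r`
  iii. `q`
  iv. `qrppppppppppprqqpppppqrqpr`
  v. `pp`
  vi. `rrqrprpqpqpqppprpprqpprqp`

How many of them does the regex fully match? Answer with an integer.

i → no match
ii → match
iii → match
iv → no match
v → no match
vi → no match
Total matched: 2

2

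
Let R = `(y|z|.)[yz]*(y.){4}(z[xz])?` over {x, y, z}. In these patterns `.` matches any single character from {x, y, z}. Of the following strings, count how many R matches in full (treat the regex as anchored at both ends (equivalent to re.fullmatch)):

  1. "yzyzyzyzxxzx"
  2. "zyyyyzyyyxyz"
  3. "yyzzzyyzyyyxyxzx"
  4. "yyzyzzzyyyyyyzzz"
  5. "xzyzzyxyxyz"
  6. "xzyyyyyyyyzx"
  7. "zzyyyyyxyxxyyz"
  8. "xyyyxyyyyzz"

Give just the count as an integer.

1 → no match
2 → match
3 → match
4 → no match
5 → no match
6 → match
7 → no match
8 → match
Total matched: 4

4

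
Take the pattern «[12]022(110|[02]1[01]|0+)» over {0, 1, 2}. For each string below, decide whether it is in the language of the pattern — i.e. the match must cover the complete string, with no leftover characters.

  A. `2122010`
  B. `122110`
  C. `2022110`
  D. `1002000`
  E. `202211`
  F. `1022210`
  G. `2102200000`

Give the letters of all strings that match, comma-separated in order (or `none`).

C, F

A → no match
B → no match
C → match
D → no match
E → no match
F → match
G → no match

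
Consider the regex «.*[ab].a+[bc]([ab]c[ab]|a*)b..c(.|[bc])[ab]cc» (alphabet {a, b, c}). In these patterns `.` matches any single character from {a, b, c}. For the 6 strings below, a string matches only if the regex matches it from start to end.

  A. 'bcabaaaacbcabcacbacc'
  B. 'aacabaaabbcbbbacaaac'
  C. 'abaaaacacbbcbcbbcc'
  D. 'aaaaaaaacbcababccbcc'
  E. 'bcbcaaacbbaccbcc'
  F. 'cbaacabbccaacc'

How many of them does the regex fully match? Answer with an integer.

A → match
B → no match — must end with 'cc'
C → match
D → match
E → match
F → match
Total matched: 5

5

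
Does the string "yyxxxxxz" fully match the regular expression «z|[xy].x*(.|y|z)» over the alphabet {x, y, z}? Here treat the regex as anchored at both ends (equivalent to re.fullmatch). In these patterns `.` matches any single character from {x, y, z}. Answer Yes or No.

Yes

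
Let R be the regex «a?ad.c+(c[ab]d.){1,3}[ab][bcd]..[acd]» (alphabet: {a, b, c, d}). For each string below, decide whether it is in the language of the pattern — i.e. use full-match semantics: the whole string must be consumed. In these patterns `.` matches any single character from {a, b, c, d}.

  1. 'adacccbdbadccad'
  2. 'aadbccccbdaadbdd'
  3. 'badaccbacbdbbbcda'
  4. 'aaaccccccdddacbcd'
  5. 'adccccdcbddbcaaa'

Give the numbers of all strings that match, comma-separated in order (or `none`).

1 → no match
2 → match
3 → no match
4 → no match
5 → no match

2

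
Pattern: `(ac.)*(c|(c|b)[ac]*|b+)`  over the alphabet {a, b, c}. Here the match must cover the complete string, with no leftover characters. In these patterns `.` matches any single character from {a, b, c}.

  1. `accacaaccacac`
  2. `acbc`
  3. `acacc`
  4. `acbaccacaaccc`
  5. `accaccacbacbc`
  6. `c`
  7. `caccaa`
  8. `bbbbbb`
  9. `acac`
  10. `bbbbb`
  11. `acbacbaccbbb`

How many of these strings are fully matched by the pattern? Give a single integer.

11

1 → match
2 → match
3 → match
4 → match
5 → match
6 → match
7 → match
8 → match
9 → match
10 → match
11 → match
Total matched: 11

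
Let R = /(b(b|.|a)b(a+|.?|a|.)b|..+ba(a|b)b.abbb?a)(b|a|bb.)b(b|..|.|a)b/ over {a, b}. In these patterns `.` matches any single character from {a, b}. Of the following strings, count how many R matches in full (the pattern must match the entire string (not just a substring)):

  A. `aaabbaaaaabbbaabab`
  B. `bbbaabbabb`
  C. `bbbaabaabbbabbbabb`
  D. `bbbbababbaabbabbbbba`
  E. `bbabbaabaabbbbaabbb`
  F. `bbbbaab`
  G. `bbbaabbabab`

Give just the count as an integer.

0

A → no match
B → no match
C → no match
D → no match — must end with `b`
E → no match
F → no match
G → no match
Total matched: 0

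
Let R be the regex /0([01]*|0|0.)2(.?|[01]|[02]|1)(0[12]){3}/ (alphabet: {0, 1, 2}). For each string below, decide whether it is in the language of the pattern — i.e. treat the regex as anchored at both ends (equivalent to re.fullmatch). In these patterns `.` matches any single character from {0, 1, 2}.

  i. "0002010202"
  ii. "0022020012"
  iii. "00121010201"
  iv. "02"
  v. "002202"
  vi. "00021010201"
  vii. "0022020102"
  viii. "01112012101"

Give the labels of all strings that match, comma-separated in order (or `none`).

i, iii, vi, vii

i → match
ii → no match
iii → match
iv → no match
v → no match
vi → match
vii → match
viii → no match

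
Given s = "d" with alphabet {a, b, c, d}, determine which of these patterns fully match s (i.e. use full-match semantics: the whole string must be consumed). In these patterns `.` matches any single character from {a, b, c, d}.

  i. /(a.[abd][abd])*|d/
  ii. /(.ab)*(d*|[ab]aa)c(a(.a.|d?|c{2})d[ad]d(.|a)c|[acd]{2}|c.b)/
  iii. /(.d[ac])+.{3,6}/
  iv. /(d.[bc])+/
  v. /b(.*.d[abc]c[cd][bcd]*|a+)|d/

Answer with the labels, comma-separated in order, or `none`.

i, v

i → match
ii → no match
iii → no match
iv → no match
v → match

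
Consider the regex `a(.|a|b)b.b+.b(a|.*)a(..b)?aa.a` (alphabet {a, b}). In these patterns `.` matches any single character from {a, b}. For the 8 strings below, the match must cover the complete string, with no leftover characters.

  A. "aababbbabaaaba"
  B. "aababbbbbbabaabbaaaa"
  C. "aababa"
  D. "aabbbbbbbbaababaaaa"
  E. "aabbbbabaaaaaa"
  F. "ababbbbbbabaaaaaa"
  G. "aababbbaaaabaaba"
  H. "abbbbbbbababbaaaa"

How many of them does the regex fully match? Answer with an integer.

5

A → match
B → match
C → no match
D → match
E → match
F → no match
G → match
H → no match
Total matched: 5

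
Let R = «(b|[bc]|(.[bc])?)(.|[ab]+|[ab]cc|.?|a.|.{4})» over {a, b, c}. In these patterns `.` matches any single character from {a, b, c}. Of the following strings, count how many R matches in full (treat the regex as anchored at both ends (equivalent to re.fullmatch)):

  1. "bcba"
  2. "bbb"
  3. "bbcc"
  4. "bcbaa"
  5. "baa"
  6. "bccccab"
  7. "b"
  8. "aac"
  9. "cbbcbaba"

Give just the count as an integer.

1. "bcba" → match
2. "bbb" → match
3. "bbcc" → match
4. "bcbaa" → match
5. "baa" → match
6. "bccccab" → no match
7. "b" → match
8. "aac" → no match
9. "cbbcbaba" → no match
Total matched: 6

6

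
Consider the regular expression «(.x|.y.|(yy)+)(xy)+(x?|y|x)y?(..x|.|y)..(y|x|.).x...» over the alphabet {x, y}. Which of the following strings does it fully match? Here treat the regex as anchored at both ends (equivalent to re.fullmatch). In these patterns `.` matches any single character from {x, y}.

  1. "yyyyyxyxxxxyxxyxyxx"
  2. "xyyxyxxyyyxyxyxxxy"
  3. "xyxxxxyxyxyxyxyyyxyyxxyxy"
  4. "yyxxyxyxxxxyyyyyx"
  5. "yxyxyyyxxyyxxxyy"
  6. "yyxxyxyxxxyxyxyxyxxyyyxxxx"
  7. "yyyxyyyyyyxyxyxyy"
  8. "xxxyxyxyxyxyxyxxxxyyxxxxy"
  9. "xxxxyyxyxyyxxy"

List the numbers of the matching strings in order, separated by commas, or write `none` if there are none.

1 → no match
2 → no match
3 → no match
4 → no match
5 → no match
6 → no match
7 → no match
8 → match
9 → no match

8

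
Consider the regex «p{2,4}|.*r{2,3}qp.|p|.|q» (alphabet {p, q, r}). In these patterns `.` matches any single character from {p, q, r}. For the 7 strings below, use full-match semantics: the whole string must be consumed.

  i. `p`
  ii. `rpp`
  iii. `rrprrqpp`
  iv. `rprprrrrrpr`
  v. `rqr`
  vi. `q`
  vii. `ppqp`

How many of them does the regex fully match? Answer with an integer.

3

i. `p` → match
ii. `rpp` → no match
iii. `rrprrqpp` → match
iv. `rprprrrrrpr` → no match
v. `rqr` → no match
vi. `q` → match
vii. `ppqp` → no match
Total matched: 3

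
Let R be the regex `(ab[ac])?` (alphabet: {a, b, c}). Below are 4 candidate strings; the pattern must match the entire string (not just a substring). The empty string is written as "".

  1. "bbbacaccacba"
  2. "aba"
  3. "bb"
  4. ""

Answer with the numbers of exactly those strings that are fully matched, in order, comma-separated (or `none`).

2, 4

1. "bbbacaccacba" → no match
2. "aba" → match
3. "bb" → no match
4. "" → match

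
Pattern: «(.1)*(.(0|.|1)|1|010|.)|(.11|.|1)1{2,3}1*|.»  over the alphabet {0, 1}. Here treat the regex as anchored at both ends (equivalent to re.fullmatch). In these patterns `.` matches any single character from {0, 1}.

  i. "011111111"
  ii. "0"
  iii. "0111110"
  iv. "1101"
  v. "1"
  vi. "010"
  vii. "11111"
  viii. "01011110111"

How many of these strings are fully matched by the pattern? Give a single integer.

7

i → match
ii → match
iii → match
iv → match
v → match
vi → match
vii → match
viii → no match
Total matched: 7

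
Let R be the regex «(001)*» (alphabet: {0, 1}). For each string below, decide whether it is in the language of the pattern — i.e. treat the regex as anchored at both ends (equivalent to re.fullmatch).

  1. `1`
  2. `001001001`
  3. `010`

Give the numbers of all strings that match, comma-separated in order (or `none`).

1 → no match
2 → match
3 → no match

2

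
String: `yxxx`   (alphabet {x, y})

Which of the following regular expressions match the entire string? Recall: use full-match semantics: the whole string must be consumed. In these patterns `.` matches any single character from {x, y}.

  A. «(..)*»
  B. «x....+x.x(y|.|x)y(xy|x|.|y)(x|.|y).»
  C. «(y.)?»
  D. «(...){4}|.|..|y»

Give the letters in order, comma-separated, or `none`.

A

A → match
B → no match — must start with `x`
C → no match
D → no match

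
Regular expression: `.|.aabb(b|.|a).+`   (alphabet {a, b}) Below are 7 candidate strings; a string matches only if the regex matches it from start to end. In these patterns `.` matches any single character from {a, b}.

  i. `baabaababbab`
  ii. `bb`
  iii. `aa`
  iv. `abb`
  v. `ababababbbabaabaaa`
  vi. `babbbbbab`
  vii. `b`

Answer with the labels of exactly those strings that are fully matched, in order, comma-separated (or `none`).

vii

i. `baabaababbab` → no match
ii. `bb` → no match
iii. `aa` → no match
iv. `abb` → no match
v → no match
vi. `babbbbbab` → no match
vii. `b` → match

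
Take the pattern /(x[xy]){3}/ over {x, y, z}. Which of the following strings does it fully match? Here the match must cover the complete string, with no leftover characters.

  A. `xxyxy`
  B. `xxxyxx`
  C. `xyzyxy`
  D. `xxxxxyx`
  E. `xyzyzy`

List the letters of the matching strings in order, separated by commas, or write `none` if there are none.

B

A → no match
B → match
C → no match
D → no match
E → no match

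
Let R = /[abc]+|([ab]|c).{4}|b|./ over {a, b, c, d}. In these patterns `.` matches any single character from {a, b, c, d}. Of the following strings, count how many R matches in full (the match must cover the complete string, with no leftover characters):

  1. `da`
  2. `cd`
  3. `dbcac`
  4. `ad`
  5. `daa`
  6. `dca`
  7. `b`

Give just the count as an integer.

1 → no match
2 → no match
3 → no match
4 → no match
5 → no match
6 → no match
7 → match
Total matched: 1

1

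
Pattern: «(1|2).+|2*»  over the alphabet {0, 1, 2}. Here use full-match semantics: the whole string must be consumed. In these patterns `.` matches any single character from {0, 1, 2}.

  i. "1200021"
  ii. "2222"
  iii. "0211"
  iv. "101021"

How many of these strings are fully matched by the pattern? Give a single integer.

3

i → match
ii → match
iii → no match
iv → match
Total matched: 3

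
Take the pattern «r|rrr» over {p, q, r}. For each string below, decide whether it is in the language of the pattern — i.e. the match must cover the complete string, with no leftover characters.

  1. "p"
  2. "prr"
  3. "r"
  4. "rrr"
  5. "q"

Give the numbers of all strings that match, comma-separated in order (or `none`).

3, 4

1. "p" → no match
2. "prr" → no match
3. "r" → match
4. "rrr" → match
5. "q" → no match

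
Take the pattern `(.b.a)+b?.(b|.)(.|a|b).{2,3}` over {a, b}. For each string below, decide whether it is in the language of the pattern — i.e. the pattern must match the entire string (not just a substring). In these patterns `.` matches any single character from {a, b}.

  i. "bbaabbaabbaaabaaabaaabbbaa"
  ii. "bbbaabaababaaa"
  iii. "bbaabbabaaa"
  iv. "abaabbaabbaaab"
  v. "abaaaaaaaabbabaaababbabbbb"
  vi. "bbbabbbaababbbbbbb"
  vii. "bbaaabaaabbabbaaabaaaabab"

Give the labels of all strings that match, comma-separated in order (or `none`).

i, ii, iii, iv, vii

i → match
ii → match
iii → match
iv → match
v → no match
vi → no match
vii → match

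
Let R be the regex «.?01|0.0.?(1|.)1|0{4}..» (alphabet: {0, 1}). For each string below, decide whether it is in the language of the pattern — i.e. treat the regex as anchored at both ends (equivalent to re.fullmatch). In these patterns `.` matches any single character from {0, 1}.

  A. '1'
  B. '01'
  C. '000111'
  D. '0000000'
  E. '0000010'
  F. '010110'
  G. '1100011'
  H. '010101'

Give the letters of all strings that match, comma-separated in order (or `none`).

B, C, H

A → no match
B → match
C → match
D → no match
E → no match
F → no match
G → no match
H → match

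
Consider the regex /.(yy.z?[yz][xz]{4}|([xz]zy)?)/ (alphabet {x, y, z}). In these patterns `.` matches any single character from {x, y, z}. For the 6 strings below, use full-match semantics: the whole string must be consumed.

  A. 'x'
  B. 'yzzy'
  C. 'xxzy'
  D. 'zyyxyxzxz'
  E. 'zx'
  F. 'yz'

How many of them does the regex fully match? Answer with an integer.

A → match
B → match
C → match
D → match
E → no match
F → no match
Total matched: 4

4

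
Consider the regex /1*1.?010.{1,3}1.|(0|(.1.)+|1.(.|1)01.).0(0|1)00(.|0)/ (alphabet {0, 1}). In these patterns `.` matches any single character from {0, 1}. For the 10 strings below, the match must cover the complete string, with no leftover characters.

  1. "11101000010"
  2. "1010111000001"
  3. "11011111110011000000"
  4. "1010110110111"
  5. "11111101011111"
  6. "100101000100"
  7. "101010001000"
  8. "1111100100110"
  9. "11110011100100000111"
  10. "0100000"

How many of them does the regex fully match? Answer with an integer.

5

1 → match
2 → no match
3 → no match
4 → no match
5 → match
6 → no match
7 → match
8 → match
9 → no match
10 → match
Total matched: 5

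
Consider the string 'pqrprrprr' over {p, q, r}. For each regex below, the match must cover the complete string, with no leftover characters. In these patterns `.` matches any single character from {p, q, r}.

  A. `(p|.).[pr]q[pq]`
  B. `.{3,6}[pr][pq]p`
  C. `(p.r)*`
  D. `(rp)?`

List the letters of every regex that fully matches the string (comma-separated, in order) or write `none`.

C

A → no match
B → no match — must end with 'p'
C → match
D → no match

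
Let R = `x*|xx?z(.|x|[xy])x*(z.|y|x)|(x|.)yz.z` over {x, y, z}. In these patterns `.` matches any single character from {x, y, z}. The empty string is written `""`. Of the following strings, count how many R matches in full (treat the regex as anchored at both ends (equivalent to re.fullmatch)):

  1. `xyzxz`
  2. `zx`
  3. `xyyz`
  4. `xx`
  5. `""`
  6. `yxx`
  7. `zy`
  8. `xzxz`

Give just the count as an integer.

3

1. `xyzxz` → match
2. `zx` → no match
3. `xyyz` → no match
4. `xx` → match
5. `""` → match
6. `yxx` → no match
7. `zy` → no match
8. `xzxz` → no match
Total matched: 3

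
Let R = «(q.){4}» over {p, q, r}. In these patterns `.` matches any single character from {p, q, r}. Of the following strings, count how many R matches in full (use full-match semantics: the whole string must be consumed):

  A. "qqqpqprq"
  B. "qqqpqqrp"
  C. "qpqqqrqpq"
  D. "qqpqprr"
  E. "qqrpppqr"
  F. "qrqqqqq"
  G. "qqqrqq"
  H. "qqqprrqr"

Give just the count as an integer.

0

A → no match
B → no match
C → no match
D → no match
E → no match
F → no match
G → no match
H → no match
Total matched: 0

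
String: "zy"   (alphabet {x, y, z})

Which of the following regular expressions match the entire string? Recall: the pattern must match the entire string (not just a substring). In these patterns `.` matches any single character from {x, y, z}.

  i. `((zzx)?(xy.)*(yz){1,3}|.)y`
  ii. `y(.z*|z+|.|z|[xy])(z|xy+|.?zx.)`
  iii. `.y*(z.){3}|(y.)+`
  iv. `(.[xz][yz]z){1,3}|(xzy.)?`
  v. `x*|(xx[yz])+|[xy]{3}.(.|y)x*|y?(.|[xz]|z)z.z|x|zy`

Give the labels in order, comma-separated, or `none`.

i, v

i → match
ii → no match — must start with "y"
iii → no match
iv → no match
v → match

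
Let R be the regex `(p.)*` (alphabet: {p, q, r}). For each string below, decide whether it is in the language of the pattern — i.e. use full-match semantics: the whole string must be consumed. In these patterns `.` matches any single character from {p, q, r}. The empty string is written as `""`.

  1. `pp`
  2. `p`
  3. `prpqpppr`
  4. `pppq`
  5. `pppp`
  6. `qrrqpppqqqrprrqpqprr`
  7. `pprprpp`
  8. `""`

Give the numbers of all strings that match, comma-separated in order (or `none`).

1, 3, 4, 5, 8

1 → match
2 → no match
3 → match
4 → match
5 → match
6 → no match
7 → no match
8 → match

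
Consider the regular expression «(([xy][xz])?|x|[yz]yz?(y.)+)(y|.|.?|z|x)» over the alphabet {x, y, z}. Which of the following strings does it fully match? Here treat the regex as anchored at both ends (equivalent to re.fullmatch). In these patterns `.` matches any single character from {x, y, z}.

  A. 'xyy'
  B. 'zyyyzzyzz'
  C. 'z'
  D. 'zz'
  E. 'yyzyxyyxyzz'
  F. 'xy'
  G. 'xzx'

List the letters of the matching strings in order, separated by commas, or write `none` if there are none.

A. 'xyy' → no match
B. 'zyyyzzyzz' → no match
C. 'z' → match
D. 'zz' → no match
E. 'yyzyxyyxyzz' → no match
F. 'xy' → match
G. 'xzx' → match

C, F, G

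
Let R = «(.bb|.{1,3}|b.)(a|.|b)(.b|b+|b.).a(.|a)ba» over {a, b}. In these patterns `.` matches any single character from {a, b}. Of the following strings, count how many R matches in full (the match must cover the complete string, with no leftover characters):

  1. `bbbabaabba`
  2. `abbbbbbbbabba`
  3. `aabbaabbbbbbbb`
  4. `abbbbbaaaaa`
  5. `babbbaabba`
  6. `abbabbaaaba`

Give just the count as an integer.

1. `bbbabaabba` → match
2 → match
3 → no match — must end with `ba`
4. `abbbbbaaaaa` → no match — must end with `ba`
5. `babbbaabba` → match
6. `abbabbaaaba` → match
Total matched: 4

4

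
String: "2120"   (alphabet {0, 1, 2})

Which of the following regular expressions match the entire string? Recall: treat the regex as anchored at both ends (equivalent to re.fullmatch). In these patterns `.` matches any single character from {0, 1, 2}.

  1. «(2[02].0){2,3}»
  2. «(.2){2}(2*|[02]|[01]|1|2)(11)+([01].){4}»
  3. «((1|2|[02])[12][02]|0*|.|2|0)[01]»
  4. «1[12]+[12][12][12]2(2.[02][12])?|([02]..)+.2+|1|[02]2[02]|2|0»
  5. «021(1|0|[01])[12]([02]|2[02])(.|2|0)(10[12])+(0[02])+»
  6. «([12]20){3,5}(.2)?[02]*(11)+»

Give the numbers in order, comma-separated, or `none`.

1 → no match
2 → no match
3 → match
4 → no match
5 → no match — must start with "021"
6 → no match — must end with "11"

3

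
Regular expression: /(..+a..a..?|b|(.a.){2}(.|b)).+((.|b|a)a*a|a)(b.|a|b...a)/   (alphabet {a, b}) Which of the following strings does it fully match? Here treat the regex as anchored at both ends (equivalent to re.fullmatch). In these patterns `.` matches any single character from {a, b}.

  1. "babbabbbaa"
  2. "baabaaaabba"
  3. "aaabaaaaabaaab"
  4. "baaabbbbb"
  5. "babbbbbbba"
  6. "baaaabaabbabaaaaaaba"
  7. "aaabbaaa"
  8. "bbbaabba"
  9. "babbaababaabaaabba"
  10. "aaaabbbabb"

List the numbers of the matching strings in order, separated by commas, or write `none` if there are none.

1 → match
2 → no match
3 → no match
4 → no match
5 → no match
6 → match
7 → no match
8 → no match
9 → no match
10 → no match

1, 6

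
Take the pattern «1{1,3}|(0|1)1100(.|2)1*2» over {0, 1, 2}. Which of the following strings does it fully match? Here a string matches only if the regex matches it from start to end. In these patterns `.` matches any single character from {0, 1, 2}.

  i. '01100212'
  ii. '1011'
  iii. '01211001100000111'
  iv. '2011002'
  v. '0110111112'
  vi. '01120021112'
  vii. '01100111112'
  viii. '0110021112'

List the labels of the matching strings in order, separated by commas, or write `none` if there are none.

i, vii, viii

i → match
ii → no match
iii → no match
iv → no match
v → no match
vi → no match
vii → match
viii → match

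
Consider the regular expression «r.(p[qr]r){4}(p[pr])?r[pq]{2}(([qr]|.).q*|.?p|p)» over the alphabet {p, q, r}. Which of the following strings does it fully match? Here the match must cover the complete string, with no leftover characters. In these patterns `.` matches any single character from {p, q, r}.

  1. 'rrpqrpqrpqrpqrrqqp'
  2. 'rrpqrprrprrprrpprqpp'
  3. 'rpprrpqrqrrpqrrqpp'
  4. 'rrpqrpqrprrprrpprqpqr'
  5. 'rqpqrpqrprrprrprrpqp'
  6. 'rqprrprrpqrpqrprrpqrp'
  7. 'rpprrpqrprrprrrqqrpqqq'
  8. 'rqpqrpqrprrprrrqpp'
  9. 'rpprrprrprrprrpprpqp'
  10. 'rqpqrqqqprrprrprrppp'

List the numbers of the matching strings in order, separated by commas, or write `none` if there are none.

1, 2, 4, 5, 6, 7, 8, 9

1 → match
2 → match
3 → no match
4 → match
5 → match
6 → match
7 → match
8 → match
9 → match
10 → no match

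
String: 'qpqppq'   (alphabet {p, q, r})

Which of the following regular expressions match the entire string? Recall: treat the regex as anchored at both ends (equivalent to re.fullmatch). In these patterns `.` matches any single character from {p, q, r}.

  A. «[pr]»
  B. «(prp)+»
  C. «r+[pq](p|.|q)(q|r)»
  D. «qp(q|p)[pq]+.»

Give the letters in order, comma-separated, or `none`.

D

A → no match
B → no match — must start with 'prp'
C → no match — must start with 'r'
D → match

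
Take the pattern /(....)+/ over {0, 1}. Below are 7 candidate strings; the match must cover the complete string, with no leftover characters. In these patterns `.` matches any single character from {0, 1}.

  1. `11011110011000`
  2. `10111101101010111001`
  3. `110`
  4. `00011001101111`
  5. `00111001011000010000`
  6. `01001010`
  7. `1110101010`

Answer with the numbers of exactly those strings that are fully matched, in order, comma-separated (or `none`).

1 → no match
2 → match
3 → no match
4 → no match
5 → match
6 → match
7 → no match

2, 5, 6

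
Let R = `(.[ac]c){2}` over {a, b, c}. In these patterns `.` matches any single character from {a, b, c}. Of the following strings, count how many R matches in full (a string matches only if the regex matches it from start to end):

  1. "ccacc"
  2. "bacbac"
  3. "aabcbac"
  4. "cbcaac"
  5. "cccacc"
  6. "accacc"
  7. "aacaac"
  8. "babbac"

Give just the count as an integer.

1 → no match
2 → match
3 → no match
4 → no match
5 → match
6 → match
7 → match
8 → no match
Total matched: 4

4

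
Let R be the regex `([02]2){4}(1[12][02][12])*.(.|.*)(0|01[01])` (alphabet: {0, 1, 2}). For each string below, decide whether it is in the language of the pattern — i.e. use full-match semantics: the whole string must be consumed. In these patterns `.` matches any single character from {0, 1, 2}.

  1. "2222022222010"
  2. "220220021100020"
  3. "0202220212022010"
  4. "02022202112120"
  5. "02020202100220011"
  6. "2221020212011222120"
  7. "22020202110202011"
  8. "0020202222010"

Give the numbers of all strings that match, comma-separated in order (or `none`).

1 → match
2 → no match
3 → match
4 → match
5 → match
6 → no match
7 → match
8 → no match

1, 3, 4, 5, 7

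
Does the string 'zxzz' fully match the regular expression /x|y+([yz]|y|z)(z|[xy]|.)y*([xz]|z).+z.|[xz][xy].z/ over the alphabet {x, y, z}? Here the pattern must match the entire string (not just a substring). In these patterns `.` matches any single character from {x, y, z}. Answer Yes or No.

Yes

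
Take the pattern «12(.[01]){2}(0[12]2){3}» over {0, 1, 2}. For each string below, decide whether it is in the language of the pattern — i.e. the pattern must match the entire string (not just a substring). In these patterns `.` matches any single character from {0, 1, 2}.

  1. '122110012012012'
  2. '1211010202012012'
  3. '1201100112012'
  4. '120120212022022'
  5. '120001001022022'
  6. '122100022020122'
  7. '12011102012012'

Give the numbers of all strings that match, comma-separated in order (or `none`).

1 → match
2 → no match
3 → no match
4 → no match
5 → no match
6 → no match
7 → no match

1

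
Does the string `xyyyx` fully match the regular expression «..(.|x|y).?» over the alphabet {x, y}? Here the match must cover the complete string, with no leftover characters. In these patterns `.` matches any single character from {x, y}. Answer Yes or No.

No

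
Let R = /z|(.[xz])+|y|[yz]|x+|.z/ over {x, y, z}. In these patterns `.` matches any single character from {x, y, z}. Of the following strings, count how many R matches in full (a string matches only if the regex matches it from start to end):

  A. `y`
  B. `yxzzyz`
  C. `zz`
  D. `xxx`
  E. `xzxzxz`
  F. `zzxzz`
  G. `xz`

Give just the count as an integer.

6

A → match
B → match
C → match
D → match
E → match
F → no match
G → match
Total matched: 6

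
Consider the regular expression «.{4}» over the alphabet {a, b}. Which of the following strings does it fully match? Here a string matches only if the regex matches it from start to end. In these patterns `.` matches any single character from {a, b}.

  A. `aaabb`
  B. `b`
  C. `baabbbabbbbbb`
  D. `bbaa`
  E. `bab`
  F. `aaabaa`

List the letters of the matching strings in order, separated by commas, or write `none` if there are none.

D

A → no match
B → no match
C → no match
D → match
E → no match
F → no match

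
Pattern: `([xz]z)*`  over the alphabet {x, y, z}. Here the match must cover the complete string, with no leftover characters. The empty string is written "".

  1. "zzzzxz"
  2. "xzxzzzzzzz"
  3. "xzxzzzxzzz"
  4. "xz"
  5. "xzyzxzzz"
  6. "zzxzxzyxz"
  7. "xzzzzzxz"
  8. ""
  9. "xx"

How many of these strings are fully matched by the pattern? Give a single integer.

6

1 → match
2 → match
3 → match
4 → match
5 → no match
6 → no match
7 → match
8 → match
9 → no match
Total matched: 6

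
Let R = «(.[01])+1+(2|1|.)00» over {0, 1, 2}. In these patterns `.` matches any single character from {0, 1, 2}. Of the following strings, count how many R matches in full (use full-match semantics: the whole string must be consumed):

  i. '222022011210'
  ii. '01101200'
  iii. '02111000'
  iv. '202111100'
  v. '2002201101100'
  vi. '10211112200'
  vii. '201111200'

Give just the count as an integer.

3

i → no match — must end with '00'
ii → match
iii → no match
iv → match
v → no match
vi → no match
vii → match
Total matched: 3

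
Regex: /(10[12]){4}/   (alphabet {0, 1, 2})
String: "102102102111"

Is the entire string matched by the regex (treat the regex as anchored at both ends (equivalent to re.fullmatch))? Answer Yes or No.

No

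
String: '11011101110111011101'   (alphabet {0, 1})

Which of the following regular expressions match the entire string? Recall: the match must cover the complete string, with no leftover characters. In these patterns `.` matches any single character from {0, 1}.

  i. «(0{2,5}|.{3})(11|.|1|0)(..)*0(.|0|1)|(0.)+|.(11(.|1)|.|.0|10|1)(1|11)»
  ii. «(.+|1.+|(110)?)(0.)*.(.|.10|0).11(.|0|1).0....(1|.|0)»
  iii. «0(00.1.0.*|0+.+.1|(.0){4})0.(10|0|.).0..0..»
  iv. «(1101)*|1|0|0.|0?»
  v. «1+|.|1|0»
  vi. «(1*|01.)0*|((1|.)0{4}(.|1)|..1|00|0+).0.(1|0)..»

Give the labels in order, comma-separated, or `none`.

i → match
ii → no match
iii → no match — must start with '0'
iv → match
v → no match
vi → no match

i, iv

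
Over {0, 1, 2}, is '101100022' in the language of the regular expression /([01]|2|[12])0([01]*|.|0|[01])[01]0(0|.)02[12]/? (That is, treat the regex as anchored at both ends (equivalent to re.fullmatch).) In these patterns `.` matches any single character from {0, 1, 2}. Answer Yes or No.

Yes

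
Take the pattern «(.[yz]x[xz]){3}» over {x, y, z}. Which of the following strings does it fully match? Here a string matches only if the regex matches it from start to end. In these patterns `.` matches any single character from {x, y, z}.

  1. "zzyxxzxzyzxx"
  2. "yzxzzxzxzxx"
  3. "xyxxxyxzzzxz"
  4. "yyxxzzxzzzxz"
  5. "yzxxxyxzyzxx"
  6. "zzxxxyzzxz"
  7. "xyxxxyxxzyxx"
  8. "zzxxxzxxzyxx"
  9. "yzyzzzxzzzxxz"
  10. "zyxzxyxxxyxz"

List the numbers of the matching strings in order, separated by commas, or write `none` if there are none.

3, 4, 5, 7, 8, 10

1 → no match
2 → no match
3 → match
4 → match
5 → match
6 → no match
7 → match
8 → match
9 → no match
10 → match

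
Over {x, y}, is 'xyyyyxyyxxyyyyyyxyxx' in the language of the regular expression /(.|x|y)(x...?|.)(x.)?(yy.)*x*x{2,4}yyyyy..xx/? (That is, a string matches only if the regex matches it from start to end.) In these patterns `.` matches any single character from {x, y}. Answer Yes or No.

No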